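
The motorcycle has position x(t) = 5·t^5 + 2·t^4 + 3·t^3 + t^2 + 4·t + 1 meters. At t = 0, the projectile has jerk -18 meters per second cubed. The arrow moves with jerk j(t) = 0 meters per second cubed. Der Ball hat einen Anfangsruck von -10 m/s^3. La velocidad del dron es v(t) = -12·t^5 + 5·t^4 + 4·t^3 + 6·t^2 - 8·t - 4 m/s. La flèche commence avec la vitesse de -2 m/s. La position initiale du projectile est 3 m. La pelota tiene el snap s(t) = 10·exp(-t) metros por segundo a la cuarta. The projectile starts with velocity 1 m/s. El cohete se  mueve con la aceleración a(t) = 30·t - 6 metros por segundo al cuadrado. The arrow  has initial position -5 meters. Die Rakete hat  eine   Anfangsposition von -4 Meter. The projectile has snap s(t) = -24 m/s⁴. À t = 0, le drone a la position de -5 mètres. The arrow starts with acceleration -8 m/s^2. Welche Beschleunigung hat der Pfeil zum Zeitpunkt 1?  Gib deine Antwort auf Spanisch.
Partiendo de la sacudida j(t) = 0, tomamos 1 antiderivada. La antiderivada de la sacudida es la aceleración. Usando a(0) = -8, obtenemos a(t) = -8. De la ecuación de la aceleración a(t) = -8, sustituimos t = 1 para obtener a = -8.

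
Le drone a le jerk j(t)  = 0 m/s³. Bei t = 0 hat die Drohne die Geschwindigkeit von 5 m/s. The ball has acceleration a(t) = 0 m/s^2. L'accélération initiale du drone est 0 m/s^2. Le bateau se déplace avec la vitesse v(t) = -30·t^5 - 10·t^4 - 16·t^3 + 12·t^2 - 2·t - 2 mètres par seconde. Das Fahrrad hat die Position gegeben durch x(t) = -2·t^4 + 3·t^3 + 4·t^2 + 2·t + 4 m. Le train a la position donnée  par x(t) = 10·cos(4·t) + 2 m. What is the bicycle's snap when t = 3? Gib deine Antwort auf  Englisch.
We must differentiate our position equation x(t) = -2·t^4 + 3·t^3 + 4·t^2 + 2·t + 4 4 times. The derivative of position gives velocity: v(t) = -8·t^3 + 9·t^2 + 8·t + 2. The derivative of velocity gives acceleration: a(t) = -24·t^2 + 18·t + 8. Taking d/dt of a(t), we find j(t) = 18 - 48·t. The derivative of jerk gives snap: s(t) = -48. Using s(t) = -48 and substituting t = 3, we find s = -48.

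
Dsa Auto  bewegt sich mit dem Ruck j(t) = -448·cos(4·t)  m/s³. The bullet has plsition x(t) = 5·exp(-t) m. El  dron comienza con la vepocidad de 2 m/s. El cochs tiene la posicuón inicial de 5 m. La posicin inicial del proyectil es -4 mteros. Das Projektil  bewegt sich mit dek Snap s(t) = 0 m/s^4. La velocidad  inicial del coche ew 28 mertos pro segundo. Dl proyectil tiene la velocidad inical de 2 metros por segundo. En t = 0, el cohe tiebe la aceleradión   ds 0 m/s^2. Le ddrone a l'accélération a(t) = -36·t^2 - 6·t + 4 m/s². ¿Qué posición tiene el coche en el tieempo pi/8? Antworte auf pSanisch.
Para resolver esto, necesitamos tomar 3 integrales de nuestra ecuación de la sacudida j(t) = -448·cos(4·t). Tomando ∫j(t)dt y aplicando a(0) = 0, encontramos a(t) = -112·sin(4·t). La integral de la aceleración es la velocidad. Usando v(0) = 28, obtenemos v(t) = 28·cos(4·t). La antiderivada de la velocidad, con x(0) = 5, da la posición: x(t) = 7·sin(4·t) + 5. Tenemos la posición x(t) = 7·sin(4·t) + 5. Sustituyendo t = pi/8: x(pi/8) = 12.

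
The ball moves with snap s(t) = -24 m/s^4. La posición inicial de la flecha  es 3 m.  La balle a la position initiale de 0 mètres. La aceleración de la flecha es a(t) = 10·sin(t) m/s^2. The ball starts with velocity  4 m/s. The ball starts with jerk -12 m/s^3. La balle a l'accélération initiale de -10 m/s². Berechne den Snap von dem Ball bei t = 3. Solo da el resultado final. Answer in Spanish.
La respuesta es -24.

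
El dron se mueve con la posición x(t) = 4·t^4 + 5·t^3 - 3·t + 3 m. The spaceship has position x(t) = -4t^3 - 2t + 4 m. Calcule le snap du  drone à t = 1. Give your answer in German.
Ausgehend von der Position x(t) = 4·t^4 + 5·t^3 - 3·t + 3, nehmen wir 4 Ableitungen. Die Ableitung von der Position ergibt die Geschwindigkeit: v(t) = 16·t^3 + 15·t^2 - 3. Durch Ableiten von der Geschwindigkeit erhalten wir die Beschleunigung: a(t) = 48·t^2 + 30·t. Mit d/dt von a(t) finden wir j(t) = 96·t + 30. Die Ableitung von dem Ruck ergibt den Snap: s(t) = 96. Aus der Gleichung für den Snap s(t) = 96, setzen wir t = 1 ein und erhalten s = 96.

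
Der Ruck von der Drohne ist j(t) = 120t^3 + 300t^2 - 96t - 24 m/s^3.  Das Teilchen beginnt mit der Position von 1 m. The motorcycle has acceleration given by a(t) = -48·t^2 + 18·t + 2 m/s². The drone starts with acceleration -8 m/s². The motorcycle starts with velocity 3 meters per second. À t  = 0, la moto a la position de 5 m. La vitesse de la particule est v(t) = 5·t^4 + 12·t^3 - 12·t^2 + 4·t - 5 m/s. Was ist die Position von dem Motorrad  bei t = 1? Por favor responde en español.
Debemos encontrar la integral de nuestra ecuación de la aceleración a(t) = -48·t^2 + 18·t + 2 2 veces. Tomando ∫a(t)dt y aplicando v(0) = 3, encontramos v(t) = -16·t^3 + 9·t^2 + 2·t + 3. Tomando ∫v(t)dt y aplicando x(0) = 5, encontramos x(t) = -4·t^4 + 3·t^3 + t^2 + 3·t + 5. Tenemos la posición x(t) = -4·t^4 + 3·t^3 + t^2 + 3·t + 5. Sustituyendo t = 1: x(1) = 8.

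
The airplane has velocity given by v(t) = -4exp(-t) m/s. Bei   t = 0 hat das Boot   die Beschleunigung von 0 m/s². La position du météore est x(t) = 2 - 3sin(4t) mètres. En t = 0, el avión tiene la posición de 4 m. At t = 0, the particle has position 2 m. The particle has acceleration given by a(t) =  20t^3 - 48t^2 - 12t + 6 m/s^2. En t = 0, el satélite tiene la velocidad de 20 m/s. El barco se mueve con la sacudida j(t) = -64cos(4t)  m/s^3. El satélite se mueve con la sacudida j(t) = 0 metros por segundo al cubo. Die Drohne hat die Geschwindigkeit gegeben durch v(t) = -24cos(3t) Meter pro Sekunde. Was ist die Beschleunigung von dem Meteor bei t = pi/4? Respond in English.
We must differentiate our position equation x(t) = 2 - 3·sin(4·t) 2 times. The derivative of position gives velocity: v(t) = -12·cos(4·t). Differentiating velocity, we get acceleration: a(t) = 48·sin(4·t). Using a(t) = 48·sin(4·t) and substituting t = pi/4, we find a = 0.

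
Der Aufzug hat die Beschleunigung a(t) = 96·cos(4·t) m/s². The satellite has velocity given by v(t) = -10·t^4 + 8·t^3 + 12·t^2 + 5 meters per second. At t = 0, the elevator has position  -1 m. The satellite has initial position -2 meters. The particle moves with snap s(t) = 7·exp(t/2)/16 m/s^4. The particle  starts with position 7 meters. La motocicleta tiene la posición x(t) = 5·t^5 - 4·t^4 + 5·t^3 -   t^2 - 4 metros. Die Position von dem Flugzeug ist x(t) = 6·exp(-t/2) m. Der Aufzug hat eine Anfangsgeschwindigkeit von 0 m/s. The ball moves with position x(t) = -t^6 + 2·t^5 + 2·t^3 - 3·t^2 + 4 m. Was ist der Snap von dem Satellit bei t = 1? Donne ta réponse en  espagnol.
Debemos derivar nuestra ecuación de la velocidad v(t) = -10·t^4 + 8·t^3 + 12·t^2 + 5 3 veces. Tomando d/dt de v(t), encontramos a(t) = -40·t^3 + 24·t^2 + 24·t. La derivada de la aceleración da la sacudida: j(t) = -120·t^2 + 48·t + 24. La derivada de la sacudida da el snap: s(t) = 48 - 240·t. Tenemos el snap s(t) = 48 - 240·t. Sustituyendo t = 1: s(1) = -192.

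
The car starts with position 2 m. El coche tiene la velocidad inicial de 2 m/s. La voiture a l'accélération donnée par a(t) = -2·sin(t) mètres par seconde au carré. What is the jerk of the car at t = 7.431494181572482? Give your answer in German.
Ausgehend von der Beschleunigung a(t) = -2·sin(t), nehmen wir 1 Ableitung. Die Ableitung von der Beschleunigung ergibt den Ruck: j(t) = -2·cos(t). Aus der Gleichung für den Ruck j(t) = -2·cos(t), setzen wir t = 7.431494181572482 ein und erhalten j = -0.820060909006701.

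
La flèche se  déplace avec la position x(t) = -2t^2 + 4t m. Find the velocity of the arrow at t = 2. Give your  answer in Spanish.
Debemos derivar nuestra ecuación de la posición x(t) = -2·t^2 + 4·t 1 vez. Derivando la posición, obtenemos la velocidad: v(t) = 4 - 4·t. De la ecuación de la velocidad v(t) = 4 - 4·t, sustituimos t = 2 para obtener v = -4.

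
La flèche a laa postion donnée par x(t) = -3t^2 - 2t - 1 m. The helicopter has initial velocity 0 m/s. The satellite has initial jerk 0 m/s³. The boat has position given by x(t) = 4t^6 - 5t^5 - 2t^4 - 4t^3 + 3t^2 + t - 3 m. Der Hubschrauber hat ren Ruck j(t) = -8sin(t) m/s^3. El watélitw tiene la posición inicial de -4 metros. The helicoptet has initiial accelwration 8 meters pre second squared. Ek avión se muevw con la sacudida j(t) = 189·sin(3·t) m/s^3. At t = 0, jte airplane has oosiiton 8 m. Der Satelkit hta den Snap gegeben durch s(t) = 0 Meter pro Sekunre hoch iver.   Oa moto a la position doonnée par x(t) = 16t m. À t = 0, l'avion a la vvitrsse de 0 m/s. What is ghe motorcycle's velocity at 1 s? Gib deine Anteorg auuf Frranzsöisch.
En partant de la position x(t) = 16·t, nous prenons 1 dérivée. La dérivée de la position donne la vitesse: v(t) = 16. De l'équation de la vitesse v(t) = 16, nous substituons t = 1 pour obtenir v = 16.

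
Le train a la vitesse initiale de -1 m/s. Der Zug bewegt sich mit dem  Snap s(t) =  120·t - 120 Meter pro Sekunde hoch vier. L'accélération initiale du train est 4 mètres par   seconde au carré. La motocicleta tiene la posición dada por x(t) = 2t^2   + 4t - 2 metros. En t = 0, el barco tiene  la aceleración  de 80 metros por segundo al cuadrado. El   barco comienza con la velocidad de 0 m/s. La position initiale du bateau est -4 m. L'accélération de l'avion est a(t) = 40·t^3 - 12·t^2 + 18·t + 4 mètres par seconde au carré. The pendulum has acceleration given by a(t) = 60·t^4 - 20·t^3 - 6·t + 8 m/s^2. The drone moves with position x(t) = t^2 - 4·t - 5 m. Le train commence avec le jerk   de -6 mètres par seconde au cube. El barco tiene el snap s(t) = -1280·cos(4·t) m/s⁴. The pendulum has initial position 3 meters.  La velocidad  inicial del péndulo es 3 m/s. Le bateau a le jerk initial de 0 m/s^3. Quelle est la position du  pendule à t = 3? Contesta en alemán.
Ausgehend von der Beschleunigung a(t) = 60·t^4 - 20·t^3 - 6·t + 8, nehmen wir 2 Stammfunktionen. Durch Integration von der Beschleunigung und Verwendung der Anfangsbedingung v(0) = 3, erhalten wir v(t) = 12·t^5 - 5·t^4 - 3·t^2 + 8·t + 3. Das Integral von der Geschwindigkeit, mit x(0) = 3, ergibt die Position: x(t) = 2·t^6 - t^5 - t^3 + 4·t^2 + 3·t + 3. Wir haben die Position x(t) = 2·t^6 - t^5 - t^3 + 4·t^2 + 3·t + 3. Durch Einsetzen von t = 3: x(3) = 1236.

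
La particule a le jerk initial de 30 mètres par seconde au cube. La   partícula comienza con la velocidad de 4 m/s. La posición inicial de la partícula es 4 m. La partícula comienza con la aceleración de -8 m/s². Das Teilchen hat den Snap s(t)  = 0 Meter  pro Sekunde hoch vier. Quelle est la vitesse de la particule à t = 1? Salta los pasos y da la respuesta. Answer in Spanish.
v(1) = 11.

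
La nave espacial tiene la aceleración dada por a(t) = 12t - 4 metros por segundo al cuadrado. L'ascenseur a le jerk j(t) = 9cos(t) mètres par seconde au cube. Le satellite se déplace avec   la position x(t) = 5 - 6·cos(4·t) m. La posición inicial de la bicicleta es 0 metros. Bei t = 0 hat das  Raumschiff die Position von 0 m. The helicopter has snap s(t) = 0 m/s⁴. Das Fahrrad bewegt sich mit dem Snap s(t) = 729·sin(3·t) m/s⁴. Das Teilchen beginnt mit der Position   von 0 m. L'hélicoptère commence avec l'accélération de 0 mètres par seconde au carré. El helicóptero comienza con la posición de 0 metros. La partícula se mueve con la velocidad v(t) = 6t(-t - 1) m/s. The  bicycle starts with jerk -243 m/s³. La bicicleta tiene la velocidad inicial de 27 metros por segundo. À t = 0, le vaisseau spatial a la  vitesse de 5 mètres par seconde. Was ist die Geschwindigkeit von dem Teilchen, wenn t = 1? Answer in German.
Mit v(t) = 6·t·(-t - 1) und Einsetzen von t = 1, finden wir v = -12.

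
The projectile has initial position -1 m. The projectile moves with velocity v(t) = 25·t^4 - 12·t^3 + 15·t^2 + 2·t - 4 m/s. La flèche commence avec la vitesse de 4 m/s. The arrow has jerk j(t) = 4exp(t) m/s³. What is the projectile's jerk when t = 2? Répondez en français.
En partant de la vitesse v(t) = 25·t^4 - 12·t^3 + 15·t^2 + 2·t - 4, nous prenons 2 dérivées. En prenant d/dt de v(t), nous trouvons a(t) = 100·t^3 - 36·t^2 + 30·t + 2. En dérivant l'accélération, nous obtenons le jerk: j(t) = 300·t^2 - 72·t + 30. En utilisant j(t) = 300·t^2 - 72·t + 30 et en substituant t = 2, nous trouvons j = 1086.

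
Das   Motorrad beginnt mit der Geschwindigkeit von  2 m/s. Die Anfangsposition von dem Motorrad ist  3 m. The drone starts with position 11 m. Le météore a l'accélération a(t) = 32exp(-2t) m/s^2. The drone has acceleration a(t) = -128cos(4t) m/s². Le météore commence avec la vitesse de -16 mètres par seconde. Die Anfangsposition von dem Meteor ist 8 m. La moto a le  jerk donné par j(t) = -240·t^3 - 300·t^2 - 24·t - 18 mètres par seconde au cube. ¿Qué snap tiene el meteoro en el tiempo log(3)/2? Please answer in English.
Starting from acceleration a(t) = 32·exp(-2·t), we take 2 derivatives. Differentiating acceleration, we get jerk: j(t) = -64·exp(-2·t). The derivative of jerk gives snap: s(t) = 128·exp(-2·t). We have snap s(t) = 128·exp(-2·t). Substituting t = log(3)/2: s(log(3)/2) = 128/3.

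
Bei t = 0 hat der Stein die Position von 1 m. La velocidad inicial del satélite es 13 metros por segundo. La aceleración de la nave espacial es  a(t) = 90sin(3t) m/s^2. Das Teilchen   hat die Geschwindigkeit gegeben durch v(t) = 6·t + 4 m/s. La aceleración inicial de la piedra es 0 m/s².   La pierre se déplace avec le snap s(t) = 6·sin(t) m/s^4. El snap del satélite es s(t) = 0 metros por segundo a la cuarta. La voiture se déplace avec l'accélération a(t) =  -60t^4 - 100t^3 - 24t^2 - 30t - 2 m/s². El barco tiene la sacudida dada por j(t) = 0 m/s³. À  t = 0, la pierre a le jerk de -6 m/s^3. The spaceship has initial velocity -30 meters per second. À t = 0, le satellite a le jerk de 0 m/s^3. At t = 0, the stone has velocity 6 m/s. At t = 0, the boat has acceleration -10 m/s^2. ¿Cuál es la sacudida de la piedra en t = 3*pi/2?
Para resolver esto, necesitamos tomar 1 antiderivada de nuestra ecuación del snap s(t) = 6·sin(t). La integral del snap, con j(0) = -6, da la sacudida: j(t) = -6·cos(t). Tenemos la sacudida j(t) = -6·cos(t). Sustituyendo t = 3*pi/2: j(3*pi/2) = 0.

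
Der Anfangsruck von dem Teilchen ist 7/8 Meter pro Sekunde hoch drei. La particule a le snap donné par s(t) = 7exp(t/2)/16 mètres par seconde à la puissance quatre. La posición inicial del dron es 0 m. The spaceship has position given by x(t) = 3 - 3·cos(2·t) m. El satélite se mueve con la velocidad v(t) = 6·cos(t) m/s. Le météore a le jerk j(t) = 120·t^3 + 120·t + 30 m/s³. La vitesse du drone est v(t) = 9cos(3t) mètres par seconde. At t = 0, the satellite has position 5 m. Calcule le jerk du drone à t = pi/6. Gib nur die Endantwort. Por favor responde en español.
En t = pi/6, j = 0.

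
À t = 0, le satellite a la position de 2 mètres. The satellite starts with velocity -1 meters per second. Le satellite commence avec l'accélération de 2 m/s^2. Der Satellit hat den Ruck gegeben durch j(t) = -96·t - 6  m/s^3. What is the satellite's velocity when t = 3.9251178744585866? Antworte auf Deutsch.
Ausgehend von dem Ruck j(t) = -96·t - 6, nehmen wir 2 Integrale. Das Integral von dem Ruck, mit a(0) = 2, ergibt die Beschleunigung: a(t) = -48·t^2 - 6·t + 2. Mit ∫a(t)dt und Anwendung von v(0) = -1, finden wir v(t) = -16·t^3 - 3·t^2 + 2·t - 1. Wir haben die Geschwindigkeit v(t) = -16·t^3 - 3·t^2 + 2·t - 1. Durch Einsetzen von t = 3.9251178744585866: v(3.9251178744585866) = -1006.92983247989.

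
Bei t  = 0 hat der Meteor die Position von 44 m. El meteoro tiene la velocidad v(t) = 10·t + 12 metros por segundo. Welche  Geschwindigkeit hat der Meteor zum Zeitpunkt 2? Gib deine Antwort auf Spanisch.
Usando v(t) = 10·t + 12 y sustituyendo t = 2, encontramos v = 32.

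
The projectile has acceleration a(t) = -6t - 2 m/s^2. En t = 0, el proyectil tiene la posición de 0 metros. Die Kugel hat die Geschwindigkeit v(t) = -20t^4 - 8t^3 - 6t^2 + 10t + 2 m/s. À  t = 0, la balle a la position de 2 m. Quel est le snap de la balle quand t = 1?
En partant de la vitesse v(t) = -20·t^4 - 8·t^3 - 6·t^2 + 10·t + 2, nous prenons 3 dérivées. En prenant d/dt de v(t), nous trouvons a(t) = -80·t^3 - 24·t^2 - 12·t + 10. En dérivant l'accélération, nous obtenons le jerk: j(t) = -240·t^2 - 48·t - 12. En dérivant le jerk, nous obtenons le snap: s(t) = -480·t - 48. Nous avons le snap s(t) = -480·t - 48. En substituant t = 1: s(1) = -528.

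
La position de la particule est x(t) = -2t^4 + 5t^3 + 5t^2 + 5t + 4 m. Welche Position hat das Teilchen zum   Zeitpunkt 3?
Wir haben die Position x(t) = -2·t^4 + 5·t^3 + 5·t^2 + 5·t + 4. Durch Einsetzen von t = 3: x(3) = 37.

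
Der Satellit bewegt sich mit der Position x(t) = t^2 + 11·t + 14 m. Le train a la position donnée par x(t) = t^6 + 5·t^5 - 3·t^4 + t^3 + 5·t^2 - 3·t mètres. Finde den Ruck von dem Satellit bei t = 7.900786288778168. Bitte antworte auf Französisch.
En partant de la position x(t) = t^2 + 11·t + 14, nous prenons 3 dérivées. En dérivant la position, nous obtenons la vitesse: v(t) = 2·t + 11. En dérivant la vitesse, nous obtenons l'accélération: a(t) = 2. En dérivant l'accélération, nous obtenons le jerk: j(t) = 0. Nous avons le jerk j(t) = 0. En substituant t = 7.900786288778168: j(7.900786288778168) = 0.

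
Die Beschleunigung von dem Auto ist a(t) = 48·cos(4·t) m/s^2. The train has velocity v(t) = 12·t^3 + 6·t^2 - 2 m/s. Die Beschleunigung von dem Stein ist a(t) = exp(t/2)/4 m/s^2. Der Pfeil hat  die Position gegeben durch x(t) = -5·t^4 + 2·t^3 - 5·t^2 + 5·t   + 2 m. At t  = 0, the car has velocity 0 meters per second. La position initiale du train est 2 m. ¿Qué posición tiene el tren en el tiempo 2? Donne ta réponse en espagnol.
Para resolver esto, necesitamos tomar 1 integral de nuestra ecuación de la velocidad v(t) = 12·t^3 + 6·t^2 - 2. Integrando la velocidad y usando la condición inicial x(0) = 2, obtenemos x(t) = 3·t^4 + 2·t^3 - 2·t + 2. Usando x(t) = 3·t^4 + 2·t^3 - 2·t + 2 y sustituyendo t = 2, encontramos x = 62.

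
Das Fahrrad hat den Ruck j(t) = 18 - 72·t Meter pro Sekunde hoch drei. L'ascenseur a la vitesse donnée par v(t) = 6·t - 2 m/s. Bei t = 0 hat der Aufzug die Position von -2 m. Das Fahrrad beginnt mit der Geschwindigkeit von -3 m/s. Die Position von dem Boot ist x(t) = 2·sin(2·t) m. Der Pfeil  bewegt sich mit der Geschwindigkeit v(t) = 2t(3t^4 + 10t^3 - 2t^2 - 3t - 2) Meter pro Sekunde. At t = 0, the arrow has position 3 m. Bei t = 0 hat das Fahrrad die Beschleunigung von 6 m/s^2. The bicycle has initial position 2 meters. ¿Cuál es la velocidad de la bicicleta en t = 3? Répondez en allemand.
Wir müssen unsere Gleichung für den Ruck j(t) = 18 - 72·t 2-mal integrieren. Die Stammfunktion von dem Ruck ist die Beschleunigung. Mit a(0) = 6 erhalten wir a(t) = -36·t^2 + 18·t + 6. Die Stammfunktion von der Beschleunigung, mit v(0) = -3, ergibt die Geschwindigkeit: v(t) = -12·t^3 + 9·t^2 + 6·t - 3. Mit v(t) = -12·t^3 + 9·t^2 + 6·t - 3 und Einsetzen von t = 3, finden wir v = -228.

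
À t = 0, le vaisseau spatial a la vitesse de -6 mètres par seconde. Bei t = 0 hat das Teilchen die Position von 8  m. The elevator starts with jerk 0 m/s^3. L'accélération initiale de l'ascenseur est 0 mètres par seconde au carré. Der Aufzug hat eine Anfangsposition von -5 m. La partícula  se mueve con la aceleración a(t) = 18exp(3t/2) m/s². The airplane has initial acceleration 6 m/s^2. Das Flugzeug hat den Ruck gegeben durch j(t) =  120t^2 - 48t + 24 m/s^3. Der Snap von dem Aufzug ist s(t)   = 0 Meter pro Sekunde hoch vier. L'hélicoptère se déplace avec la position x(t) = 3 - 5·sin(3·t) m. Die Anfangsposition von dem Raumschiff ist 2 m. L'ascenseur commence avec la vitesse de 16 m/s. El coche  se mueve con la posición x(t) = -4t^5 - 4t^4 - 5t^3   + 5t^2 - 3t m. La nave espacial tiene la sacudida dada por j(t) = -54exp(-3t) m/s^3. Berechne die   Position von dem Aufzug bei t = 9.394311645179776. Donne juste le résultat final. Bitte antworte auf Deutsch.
x(9.394311645179776) = 145.308986322876.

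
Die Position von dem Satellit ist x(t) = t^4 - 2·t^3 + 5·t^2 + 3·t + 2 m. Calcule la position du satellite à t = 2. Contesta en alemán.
Mit x(t) = t^4 - 2·t^3 + 5·t^2 + 3·t + 2 und Einsetzen von t = 2, finden wir x = 28.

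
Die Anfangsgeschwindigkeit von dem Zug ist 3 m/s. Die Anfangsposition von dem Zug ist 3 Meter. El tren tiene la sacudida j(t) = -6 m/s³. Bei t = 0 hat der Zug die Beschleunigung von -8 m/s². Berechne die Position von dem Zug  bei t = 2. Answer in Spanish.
Necesitamos integrar nuestra ecuación de la sacudida j(t) = -6 3 veces. La antiderivada de la sacudida, con a(0) = -8, da la aceleración: a(t) = -6·t - 8. La integral de la aceleración, con v(0) = 3, da la velocidad: v(t) = -3·t^2 - 8·t + 3. La integral de la velocidad es la posición. Usando x(0) = 3, obtenemos x(t) = -t^3 - 4·t^2 + 3·t + 3. Usando x(t) = -t^3 - 4·t^2 + 3·t + 3 y sustituyendo t = 2, encontramos x = -15.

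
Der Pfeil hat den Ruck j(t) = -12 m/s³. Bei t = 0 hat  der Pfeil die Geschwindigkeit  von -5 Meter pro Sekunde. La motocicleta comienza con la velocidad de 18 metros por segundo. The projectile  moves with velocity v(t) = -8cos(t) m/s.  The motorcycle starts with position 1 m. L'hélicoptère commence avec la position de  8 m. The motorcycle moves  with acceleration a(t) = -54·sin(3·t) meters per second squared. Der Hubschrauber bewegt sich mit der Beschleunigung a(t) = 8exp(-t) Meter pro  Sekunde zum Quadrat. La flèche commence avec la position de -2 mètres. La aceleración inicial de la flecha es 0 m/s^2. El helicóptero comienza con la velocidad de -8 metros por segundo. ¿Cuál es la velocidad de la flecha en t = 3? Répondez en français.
Pour résoudre ceci, nous devons prendre 2 intégrales de notre équation du jerk j(t) = -12. La primitive du jerk, avec a(0) = 0, donne l'accélération: a(t) = -12·t. En prenant ∫a(t)dt et en appliquant v(0) = -5, nous trouvons v(t) = -6·t^2 - 5. De l'équation de la vitesse v(t) = -6·t^2 - 5, nous substituons t = 3 pour obtenir v = -59.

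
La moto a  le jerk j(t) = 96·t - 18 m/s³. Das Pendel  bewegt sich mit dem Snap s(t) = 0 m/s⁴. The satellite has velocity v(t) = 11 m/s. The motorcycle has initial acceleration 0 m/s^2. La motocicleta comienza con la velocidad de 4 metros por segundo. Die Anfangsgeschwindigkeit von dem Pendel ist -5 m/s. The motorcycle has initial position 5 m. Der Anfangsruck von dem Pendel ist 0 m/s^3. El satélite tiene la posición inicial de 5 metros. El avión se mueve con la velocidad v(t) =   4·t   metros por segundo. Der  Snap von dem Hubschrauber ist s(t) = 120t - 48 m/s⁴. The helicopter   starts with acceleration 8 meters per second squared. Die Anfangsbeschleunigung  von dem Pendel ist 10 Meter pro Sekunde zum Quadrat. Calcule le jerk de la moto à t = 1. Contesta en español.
Usando j(t) = 96·t - 18 y sustituyendo t = 1, encontramos j = 78.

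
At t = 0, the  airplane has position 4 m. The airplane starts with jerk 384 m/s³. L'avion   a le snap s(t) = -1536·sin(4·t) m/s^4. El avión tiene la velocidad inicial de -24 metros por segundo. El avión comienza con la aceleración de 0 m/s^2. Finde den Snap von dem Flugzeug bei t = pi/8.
Mit s(t) = -1536·sin(4·t) und Einsetzen von t = pi/8, finden wir s = -1536.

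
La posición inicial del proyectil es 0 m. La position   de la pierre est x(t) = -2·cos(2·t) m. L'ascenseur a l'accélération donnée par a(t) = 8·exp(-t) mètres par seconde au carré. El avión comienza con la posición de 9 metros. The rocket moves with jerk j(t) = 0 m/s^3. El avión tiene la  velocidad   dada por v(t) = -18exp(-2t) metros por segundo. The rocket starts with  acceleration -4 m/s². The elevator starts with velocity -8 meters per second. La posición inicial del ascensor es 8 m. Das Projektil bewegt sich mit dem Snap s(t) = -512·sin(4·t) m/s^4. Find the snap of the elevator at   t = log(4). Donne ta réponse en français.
En partant de l'accélération a(t) = 8·exp(-t), nous prenons 2 dérivées. En dérivant l'accélération, nous obtenons le jerk: j(t) = -8·exp(-t). La dérivée du jerk donne le snap: s(t) = 8·exp(-t). En utilisant s(t) = 8·exp(-t) et en substituant t = log(4), nous trouvons s = 2.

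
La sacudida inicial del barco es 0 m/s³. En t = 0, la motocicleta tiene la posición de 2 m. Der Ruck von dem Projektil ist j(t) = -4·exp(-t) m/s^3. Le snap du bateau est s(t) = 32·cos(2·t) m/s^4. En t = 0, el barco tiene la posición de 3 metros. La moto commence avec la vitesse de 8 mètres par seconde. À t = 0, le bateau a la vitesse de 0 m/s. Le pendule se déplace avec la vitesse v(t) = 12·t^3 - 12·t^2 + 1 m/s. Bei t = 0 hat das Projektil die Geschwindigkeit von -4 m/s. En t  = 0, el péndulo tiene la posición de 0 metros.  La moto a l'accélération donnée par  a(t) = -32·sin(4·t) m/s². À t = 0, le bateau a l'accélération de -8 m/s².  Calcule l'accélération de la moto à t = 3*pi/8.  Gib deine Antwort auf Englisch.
Using a(t) = -32·sin(4·t) and substituting t = 3*pi/8, we find a = 32.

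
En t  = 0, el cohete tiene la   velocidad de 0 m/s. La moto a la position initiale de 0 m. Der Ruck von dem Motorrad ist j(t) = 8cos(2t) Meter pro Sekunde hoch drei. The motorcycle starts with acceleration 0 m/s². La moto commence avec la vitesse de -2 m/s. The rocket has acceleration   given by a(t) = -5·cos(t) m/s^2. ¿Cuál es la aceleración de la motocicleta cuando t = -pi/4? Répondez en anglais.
We must find the antiderivative of our jerk equation j(t) = 8·cos(2·t) 1 time. The antiderivative of jerk, with a(0) = 0, gives acceleration: a(t) = 4·sin(2·t). Using a(t) = 4·sin(2·t) and substituting t = -pi/4, we find a = -4.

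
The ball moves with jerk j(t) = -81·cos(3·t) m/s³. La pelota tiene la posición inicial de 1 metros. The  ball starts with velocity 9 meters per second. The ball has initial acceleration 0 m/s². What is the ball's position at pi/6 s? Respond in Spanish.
Debemos encontrar la integral de nuestra ecuación de la sacudida j(t) = -81·cos(3·t) 3 veces. Integrando la sacudida y usando la condición inicial a(0) = 0, obtenemos a(t) = -27·sin(3·t). La integral de la aceleración es la velocidad. Usando v(0) = 9, obtenemos v(t) = 9·cos(3·t). Tomando ∫v(t)dt y aplicando x(0) = 1, encontramos x(t) = 3·sin(3·t) + 1. De la ecuación de la posición x(t) = 3·sin(3·t) + 1, sustituimos t = pi/6 para obtener x = 4.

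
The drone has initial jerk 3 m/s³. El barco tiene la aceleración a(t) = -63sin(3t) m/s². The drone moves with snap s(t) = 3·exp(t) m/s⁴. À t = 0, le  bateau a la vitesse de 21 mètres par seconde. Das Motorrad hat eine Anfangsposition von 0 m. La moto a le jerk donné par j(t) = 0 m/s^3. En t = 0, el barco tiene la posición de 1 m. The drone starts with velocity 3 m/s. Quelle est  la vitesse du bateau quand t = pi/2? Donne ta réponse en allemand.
Ausgehend von der Beschleunigung a(t) = -63·sin(3·t), nehmen wir 1 Stammfunktion. Mit ∫a(t)dt und Anwendung von v(0) = 21, finden wir v(t) = 21·cos(3·t). Mit v(t) = 21·cos(3·t) und Einsetzen von t = pi/2, finden wir v = 0.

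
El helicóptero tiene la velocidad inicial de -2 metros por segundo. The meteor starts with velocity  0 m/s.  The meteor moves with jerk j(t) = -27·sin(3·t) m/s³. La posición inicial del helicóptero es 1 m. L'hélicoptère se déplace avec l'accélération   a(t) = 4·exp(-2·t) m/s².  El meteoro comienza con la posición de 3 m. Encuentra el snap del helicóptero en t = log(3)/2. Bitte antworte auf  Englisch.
To solve this, we need to take 2 derivatives of our acceleration equation a(t) = 4·exp(-2·t). Differentiating acceleration, we get jerk: j(t) = -8·exp(-2·t). Taking d/dt of j(t), we find s(t) = 16·exp(-2·t). We have snap s(t) = 16·exp(-2·t). Substituting t = log(3)/2: s(log(3)/2) = 16/3.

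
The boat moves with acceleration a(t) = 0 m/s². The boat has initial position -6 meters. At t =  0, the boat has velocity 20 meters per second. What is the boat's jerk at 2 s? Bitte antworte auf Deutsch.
Wir müssen unsere Gleichung für die Beschleunigung a(t) = 0 1-mal ableiten. Durch Ableiten von der Beschleunigung erhalten wir den Ruck: j(t) = 0. Mit j(t) = 0 und Einsetzen von t = 2, finden wir j = 0.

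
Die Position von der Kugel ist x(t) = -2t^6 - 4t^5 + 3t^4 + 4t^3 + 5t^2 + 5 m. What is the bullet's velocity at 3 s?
Starting from position x(t) = -2·t^6 - 4·t^5 + 3·t^4 + 4·t^3 + 5·t^2 + 5, we take 1 derivative. The derivative of position gives velocity: v(t) = -12·t^5 - 20·t^4 + 12·t^3 + 12·t^2 + 10·t. From the given velocity equation v(t) = -12·t^5 - 20·t^4 + 12·t^3 + 12·t^2 + 10·t, we substitute t = 3 to get v = -4074.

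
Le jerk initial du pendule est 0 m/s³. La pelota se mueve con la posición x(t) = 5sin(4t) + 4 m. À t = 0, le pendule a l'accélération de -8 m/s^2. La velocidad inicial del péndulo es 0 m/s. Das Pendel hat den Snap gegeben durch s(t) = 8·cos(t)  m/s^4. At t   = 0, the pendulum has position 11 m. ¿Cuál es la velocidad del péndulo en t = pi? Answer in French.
En partant du snap s(t) = 8·cos(t), nous prenons 3 intégrales. En intégrant le snap et en utilisant la condition initiale j(0) = 0, nous obtenons j(t) = 8·sin(t). En prenant ∫j(t)dt et en appliquant a(0) = -8, nous trouvons a(t) = -8·cos(t). En prenant ∫a(t)dt et en appliquant v(0) = 0, nous trouvons v(t) = -8·sin(t). De l'équation de la vitesse v(t) = -8·sin(t), nous substituons t = pi pour obtenir v = 0.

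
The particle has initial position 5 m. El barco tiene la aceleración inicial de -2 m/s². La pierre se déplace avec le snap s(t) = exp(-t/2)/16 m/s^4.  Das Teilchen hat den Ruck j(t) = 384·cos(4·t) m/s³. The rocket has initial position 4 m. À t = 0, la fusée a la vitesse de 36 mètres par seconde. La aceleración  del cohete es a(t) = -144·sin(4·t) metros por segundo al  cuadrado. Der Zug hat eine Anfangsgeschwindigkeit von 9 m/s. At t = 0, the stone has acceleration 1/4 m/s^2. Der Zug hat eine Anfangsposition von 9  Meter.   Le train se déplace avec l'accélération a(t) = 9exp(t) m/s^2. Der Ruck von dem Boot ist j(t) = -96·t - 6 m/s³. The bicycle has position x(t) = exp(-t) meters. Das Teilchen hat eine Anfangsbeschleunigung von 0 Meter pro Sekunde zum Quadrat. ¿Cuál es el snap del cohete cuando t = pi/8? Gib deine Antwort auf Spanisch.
Partiendo de la aceleración a(t) = -144·sin(4·t), tomamos 2 derivadas. Tomando d/dt de a(t), encontramos j(t) = -576·cos(4·t). Tomando d/dt de j(t), encontramos s(t) = 2304·sin(4·t). Usando s(t) = 2304·sin(4·t) y sustituyendo t = pi/8, encontramos s = 2304.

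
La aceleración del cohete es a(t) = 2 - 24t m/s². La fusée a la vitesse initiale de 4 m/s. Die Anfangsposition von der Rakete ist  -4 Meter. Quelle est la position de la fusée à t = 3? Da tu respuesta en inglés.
We must find the antiderivative of our acceleration equation a(t) = 2 - 24·t 2 times. Taking ∫a(t)dt and applying v(0) = 4, we find v(t) = -12·t^2 + 2·t + 4. The integral of velocity is position. Using x(0) = -4, we get x(t) = -4·t^3 + t^2 + 4·t - 4. From the given position equation x(t) = -4·t^3 + t^2 + 4·t - 4, we substitute t = 3 to get x = -91.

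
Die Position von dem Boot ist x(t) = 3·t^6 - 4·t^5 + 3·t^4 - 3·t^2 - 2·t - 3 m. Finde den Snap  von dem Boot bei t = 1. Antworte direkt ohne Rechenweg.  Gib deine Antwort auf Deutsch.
s(1) = 672.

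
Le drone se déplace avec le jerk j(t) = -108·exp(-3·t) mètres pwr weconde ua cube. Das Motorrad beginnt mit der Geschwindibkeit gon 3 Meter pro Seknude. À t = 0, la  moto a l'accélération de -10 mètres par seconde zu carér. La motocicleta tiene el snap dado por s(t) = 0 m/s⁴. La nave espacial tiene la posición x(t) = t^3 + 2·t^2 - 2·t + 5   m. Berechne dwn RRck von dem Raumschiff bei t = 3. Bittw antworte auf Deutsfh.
Wir müssen unsere Gleichung für die Position x(t) = t^3 + 2·t^2 - 2·t + 5 3-mal ableiten. Durch Ableiten von der Position erhalten wir die Geschwindigkeit: v(t) = 3·t^2 + 4·t - 2. Die Ableitung von der Geschwindigkeit ergibt die Beschleunigung: a(t) = 6·t + 4. Die Ableitung von der Beschleunigung ergibt den Ruck: j(t) = 6. Mit j(t) = 6 und Einsetzen von t = 3, finden wir j = 6.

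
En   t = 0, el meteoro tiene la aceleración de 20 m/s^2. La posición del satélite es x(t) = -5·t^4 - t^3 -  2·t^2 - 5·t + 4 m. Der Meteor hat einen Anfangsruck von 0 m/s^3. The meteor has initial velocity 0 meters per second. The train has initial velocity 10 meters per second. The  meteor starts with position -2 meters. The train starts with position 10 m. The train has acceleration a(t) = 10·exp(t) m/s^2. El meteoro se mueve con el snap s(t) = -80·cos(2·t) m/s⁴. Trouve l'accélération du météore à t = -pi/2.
Pour résoudre ceci, nous devons prendre 2 primitives de notre équation du snap s(t) = -80·cos(2·t). En intégrant le snap et en utilisant la condition initiale j(0) = 0, nous obtenons j(t) = -40·sin(2·t). L'intégrale du jerk est l'accélération. En utilisant a(0) = 20, nous obtenons a(t) = 20·cos(2·t). Nous avons l'accélération a(t) = 20·cos(2·t). En substituant t = -pi/2: a(-pi/2) = -20.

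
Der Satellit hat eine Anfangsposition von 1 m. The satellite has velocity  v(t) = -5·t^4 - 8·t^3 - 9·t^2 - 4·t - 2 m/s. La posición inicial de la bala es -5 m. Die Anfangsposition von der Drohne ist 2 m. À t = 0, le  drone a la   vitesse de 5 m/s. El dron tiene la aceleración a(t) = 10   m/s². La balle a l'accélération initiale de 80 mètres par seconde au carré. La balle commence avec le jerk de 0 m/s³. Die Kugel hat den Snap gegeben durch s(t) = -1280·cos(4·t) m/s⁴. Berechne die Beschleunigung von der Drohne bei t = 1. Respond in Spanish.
De la ecuación de la aceleración a(t) = 10, sustituimos t = 1 para obtener a = 10.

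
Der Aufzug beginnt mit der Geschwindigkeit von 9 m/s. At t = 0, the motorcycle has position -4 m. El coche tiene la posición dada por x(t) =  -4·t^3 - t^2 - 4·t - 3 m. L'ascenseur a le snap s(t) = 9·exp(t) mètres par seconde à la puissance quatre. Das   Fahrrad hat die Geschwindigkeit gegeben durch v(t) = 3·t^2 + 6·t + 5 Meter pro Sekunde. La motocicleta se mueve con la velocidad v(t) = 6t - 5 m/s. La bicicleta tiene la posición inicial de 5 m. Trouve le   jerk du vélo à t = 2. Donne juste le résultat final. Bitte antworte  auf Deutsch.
Bei t = 2, j = 6.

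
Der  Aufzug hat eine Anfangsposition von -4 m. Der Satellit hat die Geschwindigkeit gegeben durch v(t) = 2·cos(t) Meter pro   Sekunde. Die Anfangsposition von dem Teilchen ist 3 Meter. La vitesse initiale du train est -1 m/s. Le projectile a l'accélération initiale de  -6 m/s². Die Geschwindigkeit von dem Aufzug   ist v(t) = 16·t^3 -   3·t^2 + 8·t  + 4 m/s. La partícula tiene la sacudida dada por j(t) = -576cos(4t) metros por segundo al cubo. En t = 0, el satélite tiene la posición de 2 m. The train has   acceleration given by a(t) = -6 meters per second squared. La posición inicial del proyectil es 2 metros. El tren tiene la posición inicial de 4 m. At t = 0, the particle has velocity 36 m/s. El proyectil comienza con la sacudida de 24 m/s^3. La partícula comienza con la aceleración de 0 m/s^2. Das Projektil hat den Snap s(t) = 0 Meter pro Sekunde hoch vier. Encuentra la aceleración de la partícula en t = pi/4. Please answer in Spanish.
Necesitamos integrar nuestra ecuación de la sacudida j(t) = -576·cos(4·t) 1 vez. La antiderivada de la sacudida es la aceleración. Usando a(0) = 0, obtenemos a(t) = -144·sin(4·t). De la ecuación de la aceleración a(t) = -144·sin(4·t), sustituimos t = pi/4 para obtener a = 0.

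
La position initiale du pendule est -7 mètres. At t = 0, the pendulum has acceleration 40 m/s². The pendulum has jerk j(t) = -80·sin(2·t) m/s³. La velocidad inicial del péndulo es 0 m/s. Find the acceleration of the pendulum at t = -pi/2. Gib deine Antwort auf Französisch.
Pour résoudre ceci, nous devons prendre 1 intégrale de notre équation du jerk j(t) = -80·sin(2·t). En intégrant le jerk et en utilisant la condition initiale a(0) = 40, nous obtenons a(t) = 40·cos(2·t). En utilisant a(t) = 40·cos(2·t) et en substituant t = -pi/2, nous trouvons a = -40.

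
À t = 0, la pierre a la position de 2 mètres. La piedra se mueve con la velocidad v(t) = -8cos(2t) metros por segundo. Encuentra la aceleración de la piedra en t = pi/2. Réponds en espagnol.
Debemos derivar nuestra ecuación de la velocidad v(t) = -8·cos(2·t) 1 vez. Derivando la velocidad, obtenemos la aceleración: a(t) = 16·sin(2·t). Usando a(t) = 16·sin(2·t) y sustituyendo t = pi/2, encontramos a = 0.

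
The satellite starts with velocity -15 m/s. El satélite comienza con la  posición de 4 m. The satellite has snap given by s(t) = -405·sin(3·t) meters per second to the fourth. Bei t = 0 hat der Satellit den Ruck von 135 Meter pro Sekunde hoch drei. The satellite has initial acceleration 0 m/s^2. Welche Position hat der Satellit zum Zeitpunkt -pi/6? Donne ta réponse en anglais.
We need to integrate our snap equation s(t) = -405·sin(3·t) 4 times. The antiderivative of snap, with j(0) = 135, gives jerk: j(t) = 135·cos(3·t). Finding the antiderivative of j(t) and using a(0) = 0: a(t) = 45·sin(3·t). Integrating acceleration and using the initial condition v(0) = -15, we get v(t) = -15·cos(3·t). Integrating velocity and using the initial condition x(0) = 4, we get x(t) = 4 - 5·sin(3·t). Using x(t) = 4 - 5·sin(3·t) and substituting t = -pi/6, we find x = 9.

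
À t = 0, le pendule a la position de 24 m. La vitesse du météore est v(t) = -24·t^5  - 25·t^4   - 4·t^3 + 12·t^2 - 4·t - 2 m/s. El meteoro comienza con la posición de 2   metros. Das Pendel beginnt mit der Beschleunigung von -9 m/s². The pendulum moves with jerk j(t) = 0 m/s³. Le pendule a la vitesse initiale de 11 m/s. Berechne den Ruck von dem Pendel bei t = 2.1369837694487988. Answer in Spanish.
Usando j(t) = 0 y sustituyendo t = 2.1369837694487988, encontramos j = 0.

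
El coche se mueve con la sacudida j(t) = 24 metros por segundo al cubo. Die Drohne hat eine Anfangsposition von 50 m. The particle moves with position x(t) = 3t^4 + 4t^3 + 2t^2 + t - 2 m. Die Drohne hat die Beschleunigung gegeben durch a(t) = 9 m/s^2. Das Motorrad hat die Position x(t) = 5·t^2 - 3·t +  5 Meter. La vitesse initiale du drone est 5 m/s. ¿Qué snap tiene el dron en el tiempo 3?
Para resolver esto, necesitamos tomar 2 derivadas de nuestra ecuación de la aceleración a(t) = 9. Tomando d/dt de a(t), encontramos j(t) = 0. Derivando la sacudida, obtenemos el snap: s(t) = 0. Usando s(t) = 0 y sustituyendo t = 3, encontramos s = 0.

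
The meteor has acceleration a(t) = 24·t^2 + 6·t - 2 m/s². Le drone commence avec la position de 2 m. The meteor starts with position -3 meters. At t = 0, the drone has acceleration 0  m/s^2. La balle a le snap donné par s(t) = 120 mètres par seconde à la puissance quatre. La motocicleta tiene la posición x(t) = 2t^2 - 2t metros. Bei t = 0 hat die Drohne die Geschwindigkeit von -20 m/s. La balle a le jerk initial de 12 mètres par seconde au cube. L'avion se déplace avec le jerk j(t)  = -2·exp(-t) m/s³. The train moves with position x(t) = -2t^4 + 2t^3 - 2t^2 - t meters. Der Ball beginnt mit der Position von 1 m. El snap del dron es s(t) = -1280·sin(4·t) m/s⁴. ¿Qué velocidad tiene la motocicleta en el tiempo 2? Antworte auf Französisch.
Nous devons dériver notre équation de la position x(t) = 2·t^2 - 2·t 1 fois. La dérivée de la position donne la vitesse: v(t) = 4·t - 2. De l'équation de la vitesse v(t) = 4·t - 2, nous substituons t = 2 pour obtenir v = 6.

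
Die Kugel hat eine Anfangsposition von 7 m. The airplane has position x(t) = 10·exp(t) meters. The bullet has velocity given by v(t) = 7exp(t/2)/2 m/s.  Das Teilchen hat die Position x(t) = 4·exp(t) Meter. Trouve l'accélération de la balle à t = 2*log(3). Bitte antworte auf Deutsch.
Um dies zu lösen, müssen wir 1 Ableitung unserer Gleichung für die Geschwindigkeit v(t) = 7·exp(t/2)/2 nehmen. Mit d/dt von v(t) finden wir a(t) = 7·exp(t/2)/4. Aus der Gleichung für die Beschleunigung a(t) = 7·exp(t/2)/4, setzen wir t = 2*log(3) ein und erhalten a = 21/4.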